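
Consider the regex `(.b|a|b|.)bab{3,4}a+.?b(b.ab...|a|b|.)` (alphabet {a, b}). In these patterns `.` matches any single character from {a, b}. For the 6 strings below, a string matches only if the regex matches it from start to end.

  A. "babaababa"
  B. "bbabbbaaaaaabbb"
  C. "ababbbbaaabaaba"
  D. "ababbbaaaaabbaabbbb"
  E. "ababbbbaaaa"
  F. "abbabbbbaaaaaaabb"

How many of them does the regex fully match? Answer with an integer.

A. "babaababa" → no match
B → match
C → no match
D → match
E. "ababbbbaaaa" → no match
F → match
Total matched: 3

3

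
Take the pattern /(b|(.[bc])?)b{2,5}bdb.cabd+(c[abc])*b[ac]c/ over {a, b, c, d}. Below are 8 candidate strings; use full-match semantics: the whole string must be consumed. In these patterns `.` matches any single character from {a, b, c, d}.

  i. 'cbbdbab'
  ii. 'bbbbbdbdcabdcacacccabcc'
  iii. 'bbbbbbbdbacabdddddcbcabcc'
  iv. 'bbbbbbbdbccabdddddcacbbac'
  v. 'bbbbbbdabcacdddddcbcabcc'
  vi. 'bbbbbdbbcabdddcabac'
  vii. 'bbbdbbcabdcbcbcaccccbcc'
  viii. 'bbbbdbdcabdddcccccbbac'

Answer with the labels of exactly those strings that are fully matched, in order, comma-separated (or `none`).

i → no match — must end with 'c'
ii → match
iii → match
iv → match
v → no match
vi → match
vii → match
viii → match

ii, iii, iv, vi, vii, viii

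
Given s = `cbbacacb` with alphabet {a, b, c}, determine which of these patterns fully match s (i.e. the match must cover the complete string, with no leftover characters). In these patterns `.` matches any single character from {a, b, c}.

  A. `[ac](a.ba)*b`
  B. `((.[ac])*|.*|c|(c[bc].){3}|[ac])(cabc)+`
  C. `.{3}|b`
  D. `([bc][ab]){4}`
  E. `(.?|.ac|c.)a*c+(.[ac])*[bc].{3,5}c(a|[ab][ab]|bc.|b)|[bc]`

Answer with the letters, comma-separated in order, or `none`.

A → no match
B → no match — must end with `cabc`
C → no match
D → match
E → match

D, E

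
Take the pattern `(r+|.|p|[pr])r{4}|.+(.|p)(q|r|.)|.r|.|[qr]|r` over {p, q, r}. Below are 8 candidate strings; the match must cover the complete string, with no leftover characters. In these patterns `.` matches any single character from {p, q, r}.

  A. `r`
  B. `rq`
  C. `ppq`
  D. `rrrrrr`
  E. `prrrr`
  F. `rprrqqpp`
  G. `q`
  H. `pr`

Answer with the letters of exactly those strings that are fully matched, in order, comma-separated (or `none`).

A. `r` → match
B. `rq` → no match
C. `ppq` → match
D. `rrrrrr` → match
E. `prrrr` → match
F. `rprrqqpp` → match
G. `q` → match
H. `pr` → match

A, C, D, E, F, G, H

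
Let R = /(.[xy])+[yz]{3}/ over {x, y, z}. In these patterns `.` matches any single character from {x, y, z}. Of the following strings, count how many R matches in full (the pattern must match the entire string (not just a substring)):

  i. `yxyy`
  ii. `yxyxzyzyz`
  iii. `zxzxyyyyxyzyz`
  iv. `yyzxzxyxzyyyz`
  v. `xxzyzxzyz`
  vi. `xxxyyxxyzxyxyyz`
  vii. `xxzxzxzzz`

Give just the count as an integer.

6

i. `yxyy` → no match
ii. `yxyxzyzyz` → match
iii → match
iv → match
v. `xxzyzxzyz` → match
vi → match
vii. `xxzxzxzzz` → match
Total matched: 6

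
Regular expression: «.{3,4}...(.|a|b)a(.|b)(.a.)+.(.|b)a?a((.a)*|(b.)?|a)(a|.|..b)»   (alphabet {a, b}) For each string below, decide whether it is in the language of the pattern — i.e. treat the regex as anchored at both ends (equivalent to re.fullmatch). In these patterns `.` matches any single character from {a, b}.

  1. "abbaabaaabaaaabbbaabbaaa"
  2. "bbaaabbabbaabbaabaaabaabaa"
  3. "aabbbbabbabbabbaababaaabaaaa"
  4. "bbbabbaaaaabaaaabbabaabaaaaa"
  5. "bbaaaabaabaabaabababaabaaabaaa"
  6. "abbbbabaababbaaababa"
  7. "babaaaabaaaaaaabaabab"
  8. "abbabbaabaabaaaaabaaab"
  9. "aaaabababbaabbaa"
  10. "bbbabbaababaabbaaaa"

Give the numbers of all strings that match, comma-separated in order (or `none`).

1 → no match
2 → no match
3 → no match
4 → no match
5 → no match
6 → no match
7 → no match
8 → match
9 → match
10 → no match

8, 9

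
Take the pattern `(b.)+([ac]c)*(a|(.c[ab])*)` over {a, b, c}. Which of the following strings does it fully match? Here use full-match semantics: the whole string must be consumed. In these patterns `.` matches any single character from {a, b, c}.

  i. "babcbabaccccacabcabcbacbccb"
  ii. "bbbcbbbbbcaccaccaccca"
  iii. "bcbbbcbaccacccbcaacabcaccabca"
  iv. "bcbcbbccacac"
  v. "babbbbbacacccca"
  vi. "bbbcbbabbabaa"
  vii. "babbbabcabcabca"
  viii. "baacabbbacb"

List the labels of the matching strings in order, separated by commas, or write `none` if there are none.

i → match
ii → no match
iii → match
iv. "bcbcbbccacac" → match
v → no match
vi → no match
vii → match
viii. "baacabbbacb" → no match

i, iii, iv, vii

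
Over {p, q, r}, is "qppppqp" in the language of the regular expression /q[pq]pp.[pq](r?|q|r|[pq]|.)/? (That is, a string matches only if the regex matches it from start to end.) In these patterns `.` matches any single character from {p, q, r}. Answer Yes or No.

Yes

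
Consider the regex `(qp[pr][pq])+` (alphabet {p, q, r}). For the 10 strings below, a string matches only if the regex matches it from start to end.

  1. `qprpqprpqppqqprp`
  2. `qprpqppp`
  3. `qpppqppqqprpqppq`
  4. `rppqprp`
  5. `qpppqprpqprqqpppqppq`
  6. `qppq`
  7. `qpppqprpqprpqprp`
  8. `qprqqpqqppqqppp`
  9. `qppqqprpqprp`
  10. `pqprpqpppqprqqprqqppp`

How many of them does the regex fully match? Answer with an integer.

7

1 → match
2. `qprpqppp` → match
3 → match
4. `rppqprp` → no match — must start with `qp`
5 → match
6. `qppq` → match
7 → match
8 → no match
9. `qppqqprpqprp` → match
10 → no match — must start with `qp`
Total matched: 7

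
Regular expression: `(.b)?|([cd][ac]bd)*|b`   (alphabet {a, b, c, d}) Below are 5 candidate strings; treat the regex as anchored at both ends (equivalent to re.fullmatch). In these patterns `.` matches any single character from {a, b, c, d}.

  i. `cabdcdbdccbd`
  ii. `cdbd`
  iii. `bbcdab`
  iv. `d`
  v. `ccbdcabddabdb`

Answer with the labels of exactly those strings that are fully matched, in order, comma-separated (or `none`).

i. `cabdcdbdccbd` → no match
ii. `cdbd` → no match
iii. `bbcdab` → no match
iv. `d` → no match
v → no match

none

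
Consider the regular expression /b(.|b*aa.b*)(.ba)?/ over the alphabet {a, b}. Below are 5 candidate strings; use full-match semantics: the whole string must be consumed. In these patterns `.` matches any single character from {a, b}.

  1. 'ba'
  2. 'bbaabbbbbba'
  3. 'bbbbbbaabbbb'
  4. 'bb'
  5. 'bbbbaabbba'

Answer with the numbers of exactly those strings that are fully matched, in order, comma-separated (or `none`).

1, 2, 3, 4, 5

1 → match
2 → match
3 → match
4 → match
5 → match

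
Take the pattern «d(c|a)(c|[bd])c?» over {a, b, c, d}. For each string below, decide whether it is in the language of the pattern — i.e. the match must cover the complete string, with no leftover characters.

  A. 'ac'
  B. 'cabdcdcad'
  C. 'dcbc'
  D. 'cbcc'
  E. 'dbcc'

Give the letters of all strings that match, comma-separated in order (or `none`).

A → no match — must start with 'd'
B → no match — must start with 'd'
C → match
D → no match — must start with 'd'
E → no match

C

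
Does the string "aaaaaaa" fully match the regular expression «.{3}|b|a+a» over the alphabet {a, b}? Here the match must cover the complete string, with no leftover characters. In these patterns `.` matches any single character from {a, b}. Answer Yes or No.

Yes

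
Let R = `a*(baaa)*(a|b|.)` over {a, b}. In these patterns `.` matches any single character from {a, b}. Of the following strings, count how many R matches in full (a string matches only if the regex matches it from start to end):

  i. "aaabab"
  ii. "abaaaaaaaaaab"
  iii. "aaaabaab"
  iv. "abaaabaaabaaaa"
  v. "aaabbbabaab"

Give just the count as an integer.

i → no match
ii → no match
iii → no match
iv → match
v → no match
Total matched: 1

1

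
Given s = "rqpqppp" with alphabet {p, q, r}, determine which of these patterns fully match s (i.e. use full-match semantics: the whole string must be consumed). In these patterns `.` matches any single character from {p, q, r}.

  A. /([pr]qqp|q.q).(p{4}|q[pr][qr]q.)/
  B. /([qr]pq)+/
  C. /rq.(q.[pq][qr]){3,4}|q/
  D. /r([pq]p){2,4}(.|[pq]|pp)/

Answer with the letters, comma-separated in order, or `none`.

A → no match
B → no match — must end with "pq"
C → no match
D → match

D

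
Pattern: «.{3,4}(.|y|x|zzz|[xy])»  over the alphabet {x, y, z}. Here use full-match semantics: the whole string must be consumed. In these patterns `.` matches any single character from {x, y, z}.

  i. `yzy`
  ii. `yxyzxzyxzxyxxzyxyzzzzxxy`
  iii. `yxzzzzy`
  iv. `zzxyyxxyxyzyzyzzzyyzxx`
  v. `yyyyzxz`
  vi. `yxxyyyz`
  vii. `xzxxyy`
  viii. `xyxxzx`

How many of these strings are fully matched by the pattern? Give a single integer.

i → no match
ii → no match
iii → no match
iv → no match
v → no match
vi → no match
vii → no match
viii → no match
Total matched: 0

0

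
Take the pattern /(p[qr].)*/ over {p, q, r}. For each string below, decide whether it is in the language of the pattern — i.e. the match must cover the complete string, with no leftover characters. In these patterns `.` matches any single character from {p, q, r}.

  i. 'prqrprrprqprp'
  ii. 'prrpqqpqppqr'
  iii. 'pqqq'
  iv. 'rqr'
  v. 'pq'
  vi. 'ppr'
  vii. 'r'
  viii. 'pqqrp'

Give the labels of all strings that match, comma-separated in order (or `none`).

i → no match
ii → match
iii → no match
iv → no match
v → no match
vi → no match
vii → no match
viii → no match

ii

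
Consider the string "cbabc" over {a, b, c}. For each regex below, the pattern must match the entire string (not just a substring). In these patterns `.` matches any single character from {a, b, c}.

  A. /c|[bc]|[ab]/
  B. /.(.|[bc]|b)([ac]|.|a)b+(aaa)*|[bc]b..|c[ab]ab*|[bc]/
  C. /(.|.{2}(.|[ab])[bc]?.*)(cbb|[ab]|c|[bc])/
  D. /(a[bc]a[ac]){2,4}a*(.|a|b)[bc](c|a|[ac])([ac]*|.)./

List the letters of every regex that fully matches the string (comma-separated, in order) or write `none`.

C

A → no match
B → no match
C → match
D → no match — must start with "a"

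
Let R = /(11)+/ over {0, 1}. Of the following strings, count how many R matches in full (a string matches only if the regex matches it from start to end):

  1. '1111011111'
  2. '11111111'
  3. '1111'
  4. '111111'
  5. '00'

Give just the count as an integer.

3

1 → no match
2 → match
3 → match
4 → match
5 → no match — must start with '11'
Total matched: 3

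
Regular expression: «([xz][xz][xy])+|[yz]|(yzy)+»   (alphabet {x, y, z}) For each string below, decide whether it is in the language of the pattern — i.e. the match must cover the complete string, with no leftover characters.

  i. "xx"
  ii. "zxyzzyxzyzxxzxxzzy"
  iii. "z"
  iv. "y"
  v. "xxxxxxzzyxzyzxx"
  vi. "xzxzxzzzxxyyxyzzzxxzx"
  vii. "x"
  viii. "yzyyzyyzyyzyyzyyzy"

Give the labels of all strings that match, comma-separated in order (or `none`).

i → no match
ii → match
iii → match
iv → match
v → match
vi → no match
vii → no match
viii → match

ii, iii, iv, v, viii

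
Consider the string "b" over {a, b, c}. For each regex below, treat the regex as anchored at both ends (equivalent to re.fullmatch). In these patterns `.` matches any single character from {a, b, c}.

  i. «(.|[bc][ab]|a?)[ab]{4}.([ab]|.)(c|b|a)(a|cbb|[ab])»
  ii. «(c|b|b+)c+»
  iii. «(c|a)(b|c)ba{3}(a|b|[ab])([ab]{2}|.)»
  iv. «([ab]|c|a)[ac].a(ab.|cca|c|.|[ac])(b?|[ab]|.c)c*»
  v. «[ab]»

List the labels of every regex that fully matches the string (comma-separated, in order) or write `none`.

i → no match
ii → no match — must end with "c"
iii → no match
iv → no match
v → match

v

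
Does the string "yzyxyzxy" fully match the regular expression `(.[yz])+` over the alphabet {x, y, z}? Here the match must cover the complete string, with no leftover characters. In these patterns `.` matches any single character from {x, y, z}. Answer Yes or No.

No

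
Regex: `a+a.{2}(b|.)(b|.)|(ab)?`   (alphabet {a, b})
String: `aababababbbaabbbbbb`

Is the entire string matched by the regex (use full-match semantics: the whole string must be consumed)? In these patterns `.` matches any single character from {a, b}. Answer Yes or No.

No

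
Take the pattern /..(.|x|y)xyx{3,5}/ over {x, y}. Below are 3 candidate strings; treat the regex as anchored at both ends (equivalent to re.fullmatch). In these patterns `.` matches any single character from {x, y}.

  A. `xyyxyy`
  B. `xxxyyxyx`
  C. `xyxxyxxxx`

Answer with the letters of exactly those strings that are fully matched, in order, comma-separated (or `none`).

A → no match — must end with `x`
B → no match
C → match

C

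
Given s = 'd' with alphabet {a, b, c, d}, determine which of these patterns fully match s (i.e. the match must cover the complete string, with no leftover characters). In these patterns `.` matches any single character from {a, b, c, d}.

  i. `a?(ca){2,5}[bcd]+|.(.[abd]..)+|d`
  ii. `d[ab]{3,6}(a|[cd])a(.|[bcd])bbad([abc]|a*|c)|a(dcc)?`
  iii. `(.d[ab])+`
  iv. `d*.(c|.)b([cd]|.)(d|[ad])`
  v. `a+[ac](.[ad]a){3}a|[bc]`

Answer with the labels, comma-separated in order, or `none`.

i

i → match
ii → no match
iii → no match
iv → no match
v → no match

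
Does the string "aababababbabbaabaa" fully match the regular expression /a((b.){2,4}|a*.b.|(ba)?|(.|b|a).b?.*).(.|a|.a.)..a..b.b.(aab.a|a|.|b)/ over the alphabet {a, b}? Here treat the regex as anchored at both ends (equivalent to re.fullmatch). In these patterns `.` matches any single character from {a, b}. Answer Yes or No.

No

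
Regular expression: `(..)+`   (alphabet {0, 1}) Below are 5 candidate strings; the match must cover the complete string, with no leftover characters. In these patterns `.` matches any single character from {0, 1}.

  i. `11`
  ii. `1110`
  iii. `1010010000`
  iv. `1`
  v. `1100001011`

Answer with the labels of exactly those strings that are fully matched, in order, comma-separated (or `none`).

i → match
ii → match
iii → match
iv → no match
v → match

i, ii, iii, v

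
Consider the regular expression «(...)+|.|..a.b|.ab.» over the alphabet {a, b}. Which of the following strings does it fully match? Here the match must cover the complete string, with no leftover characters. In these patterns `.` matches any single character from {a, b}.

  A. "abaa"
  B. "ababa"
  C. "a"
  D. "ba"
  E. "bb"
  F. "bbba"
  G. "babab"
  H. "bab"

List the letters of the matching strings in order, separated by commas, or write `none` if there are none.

C, H

A → no match
B → no match
C → match
D → no match
E → no match
F → no match
G → no match
H → match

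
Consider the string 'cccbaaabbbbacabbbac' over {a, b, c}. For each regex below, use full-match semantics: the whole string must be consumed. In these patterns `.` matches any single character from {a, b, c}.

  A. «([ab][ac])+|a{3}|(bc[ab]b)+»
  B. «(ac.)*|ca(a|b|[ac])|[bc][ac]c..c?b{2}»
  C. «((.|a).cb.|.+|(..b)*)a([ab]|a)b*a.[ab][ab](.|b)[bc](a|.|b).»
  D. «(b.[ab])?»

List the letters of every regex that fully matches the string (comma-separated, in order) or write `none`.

C

A → no match
B → no match
C → match
D → no match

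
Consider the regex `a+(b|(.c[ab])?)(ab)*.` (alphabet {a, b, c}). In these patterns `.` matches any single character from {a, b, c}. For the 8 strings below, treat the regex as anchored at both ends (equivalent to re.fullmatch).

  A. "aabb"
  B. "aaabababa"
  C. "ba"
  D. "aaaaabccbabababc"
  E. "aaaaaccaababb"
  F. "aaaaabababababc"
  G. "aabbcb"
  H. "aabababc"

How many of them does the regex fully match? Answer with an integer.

5

A → match
B → match
C → no match — must start with "a"
D → no match
E → match
F → match
G → no match
H → match
Total matched: 5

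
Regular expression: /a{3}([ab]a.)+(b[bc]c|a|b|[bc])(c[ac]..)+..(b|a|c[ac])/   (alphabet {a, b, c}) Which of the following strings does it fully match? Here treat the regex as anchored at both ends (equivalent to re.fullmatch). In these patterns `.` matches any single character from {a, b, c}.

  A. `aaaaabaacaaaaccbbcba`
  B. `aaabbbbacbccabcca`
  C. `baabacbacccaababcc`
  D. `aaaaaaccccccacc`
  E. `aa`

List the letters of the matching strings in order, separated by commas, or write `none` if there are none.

A → match
B → no match
C → no match — must start with `a`
D → match
E → no match

A, D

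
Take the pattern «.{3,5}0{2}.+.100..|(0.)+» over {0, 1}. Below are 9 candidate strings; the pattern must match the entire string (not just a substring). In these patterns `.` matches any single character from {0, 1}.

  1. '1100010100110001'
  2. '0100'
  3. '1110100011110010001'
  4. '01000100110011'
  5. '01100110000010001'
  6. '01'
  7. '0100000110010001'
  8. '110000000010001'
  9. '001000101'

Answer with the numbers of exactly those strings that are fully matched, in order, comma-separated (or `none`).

1 → match
2 → match
3 → match
4 → match
5 → match
6 → match
7 → match
8 → match
9 → no match

1, 2, 3, 4, 5, 6, 7, 8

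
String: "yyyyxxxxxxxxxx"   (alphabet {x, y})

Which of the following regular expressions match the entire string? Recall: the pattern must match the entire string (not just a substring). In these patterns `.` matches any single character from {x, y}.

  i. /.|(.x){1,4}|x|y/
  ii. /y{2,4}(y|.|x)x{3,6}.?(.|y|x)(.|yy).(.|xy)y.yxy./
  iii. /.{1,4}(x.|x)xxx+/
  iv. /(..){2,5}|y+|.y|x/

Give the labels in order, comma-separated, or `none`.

i → no match
ii → no match
iii → match
iv → no match

iii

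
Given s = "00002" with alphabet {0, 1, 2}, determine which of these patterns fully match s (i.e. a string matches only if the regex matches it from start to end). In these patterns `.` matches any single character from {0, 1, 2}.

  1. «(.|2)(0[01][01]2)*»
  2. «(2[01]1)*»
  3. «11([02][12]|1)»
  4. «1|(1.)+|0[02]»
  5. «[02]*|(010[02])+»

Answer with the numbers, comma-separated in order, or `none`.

1, 5

1 → match
2 → no match
3 → no match — must start with "11"
4 → no match
5 → match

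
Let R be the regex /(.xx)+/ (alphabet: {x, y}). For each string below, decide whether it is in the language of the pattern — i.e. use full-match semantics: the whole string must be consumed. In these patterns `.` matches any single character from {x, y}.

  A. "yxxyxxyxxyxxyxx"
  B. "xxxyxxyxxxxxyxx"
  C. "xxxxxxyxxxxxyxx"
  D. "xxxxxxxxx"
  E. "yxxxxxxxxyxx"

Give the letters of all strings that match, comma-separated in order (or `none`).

A → match
B → match
C → match
D. "xxxxxxxxx" → match
E. "yxxxxxxxxyxx" → match

A, B, C, D, E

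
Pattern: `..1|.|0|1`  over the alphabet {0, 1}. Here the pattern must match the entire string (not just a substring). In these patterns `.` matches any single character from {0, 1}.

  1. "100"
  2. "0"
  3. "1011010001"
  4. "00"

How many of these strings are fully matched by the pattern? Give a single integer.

1 → no match
2 → match
3 → no match
4 → no match
Total matched: 1

1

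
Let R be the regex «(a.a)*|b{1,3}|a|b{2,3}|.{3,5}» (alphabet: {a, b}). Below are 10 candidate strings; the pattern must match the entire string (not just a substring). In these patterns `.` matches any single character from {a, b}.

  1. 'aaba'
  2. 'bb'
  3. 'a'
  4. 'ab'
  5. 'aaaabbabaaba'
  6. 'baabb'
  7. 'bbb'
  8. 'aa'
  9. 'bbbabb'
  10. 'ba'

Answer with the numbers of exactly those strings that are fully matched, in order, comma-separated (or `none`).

1, 2, 3, 6, 7

1. 'aaba' → match
2. 'bb' → match
3. 'a' → match
4. 'ab' → no match
5. 'aaaabbabaaba' → no match
6. 'baabb' → match
7. 'bbb' → match
8. 'aa' → no match
9. 'bbbabb' → no match
10. 'ba' → no match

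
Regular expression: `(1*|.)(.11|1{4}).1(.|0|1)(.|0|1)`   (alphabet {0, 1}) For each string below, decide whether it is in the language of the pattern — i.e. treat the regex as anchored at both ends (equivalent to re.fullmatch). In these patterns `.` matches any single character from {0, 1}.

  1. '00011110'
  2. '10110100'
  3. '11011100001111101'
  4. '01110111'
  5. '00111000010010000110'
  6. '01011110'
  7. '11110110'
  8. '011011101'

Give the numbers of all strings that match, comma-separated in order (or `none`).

1 → no match
2 → match
3 → no match
4 → match
5 → no match
6 → no match
7 → match
8 → no match

2, 4, 7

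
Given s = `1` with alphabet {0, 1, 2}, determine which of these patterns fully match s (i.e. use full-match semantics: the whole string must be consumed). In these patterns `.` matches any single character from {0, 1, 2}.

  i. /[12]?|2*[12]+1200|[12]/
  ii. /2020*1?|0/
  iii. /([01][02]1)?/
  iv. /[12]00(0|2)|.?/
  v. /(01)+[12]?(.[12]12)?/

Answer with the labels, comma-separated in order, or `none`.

i → match
ii → no match
iii → no match
iv → match
v → no match — must start with `01`

i, iv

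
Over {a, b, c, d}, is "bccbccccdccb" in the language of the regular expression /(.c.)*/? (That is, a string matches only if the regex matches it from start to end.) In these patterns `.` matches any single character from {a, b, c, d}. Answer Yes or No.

Yes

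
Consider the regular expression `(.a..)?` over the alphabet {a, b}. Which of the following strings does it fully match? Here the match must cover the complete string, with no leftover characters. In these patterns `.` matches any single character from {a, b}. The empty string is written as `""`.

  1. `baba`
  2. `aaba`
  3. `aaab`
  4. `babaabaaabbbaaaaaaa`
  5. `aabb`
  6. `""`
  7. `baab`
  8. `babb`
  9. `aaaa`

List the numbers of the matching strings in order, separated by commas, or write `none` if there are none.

1 → match
2 → match
3 → match
4 → no match
5 → match
6 → match
7 → match
8 → match
9 → match

1, 2, 3, 5, 6, 7, 8, 9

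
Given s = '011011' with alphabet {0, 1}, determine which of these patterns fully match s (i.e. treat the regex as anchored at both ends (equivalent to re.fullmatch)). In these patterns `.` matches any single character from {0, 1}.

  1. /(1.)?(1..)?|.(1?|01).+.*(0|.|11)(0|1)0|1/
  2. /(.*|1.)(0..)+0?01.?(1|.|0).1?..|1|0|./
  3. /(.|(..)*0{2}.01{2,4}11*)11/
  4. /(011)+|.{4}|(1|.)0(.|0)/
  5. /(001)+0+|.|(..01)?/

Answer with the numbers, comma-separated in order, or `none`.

1 → no match
2 → no match
3 → no match
4 → match
5 → no match

4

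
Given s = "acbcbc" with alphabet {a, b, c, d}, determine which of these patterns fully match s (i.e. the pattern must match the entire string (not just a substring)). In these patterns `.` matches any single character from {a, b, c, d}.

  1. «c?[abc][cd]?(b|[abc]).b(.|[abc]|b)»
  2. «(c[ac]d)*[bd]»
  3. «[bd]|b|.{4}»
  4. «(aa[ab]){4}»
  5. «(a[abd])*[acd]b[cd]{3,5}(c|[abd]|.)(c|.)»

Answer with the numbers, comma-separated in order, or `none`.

1 → match
2 → no match
3 → no match
4 → no match — must start with "aa"
5 → no match

1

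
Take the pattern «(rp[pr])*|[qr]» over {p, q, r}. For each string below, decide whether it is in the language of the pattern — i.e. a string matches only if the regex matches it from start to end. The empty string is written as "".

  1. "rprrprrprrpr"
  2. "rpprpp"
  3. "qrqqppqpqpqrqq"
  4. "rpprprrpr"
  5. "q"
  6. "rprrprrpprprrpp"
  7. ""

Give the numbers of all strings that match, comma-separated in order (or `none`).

1, 2, 4, 5, 6, 7

1 → match
2 → match
3 → no match
4 → match
5 → match
6 → match
7 → match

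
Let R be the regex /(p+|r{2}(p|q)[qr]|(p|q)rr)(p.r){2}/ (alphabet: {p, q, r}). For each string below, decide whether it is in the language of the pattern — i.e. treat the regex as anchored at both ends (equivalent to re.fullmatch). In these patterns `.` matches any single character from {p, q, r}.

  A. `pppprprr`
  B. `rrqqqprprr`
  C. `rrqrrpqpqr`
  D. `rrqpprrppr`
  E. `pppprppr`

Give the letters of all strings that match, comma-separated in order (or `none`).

A → match
B → no match
C → no match
D → no match
E → match

A, E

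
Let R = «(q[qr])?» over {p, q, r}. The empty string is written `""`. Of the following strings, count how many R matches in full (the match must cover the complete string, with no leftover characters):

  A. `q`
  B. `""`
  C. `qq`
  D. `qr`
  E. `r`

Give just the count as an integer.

A. `q` → no match
B. `""` → match
C. `qq` → match
D. `qr` → match
E. `r` → no match
Total matched: 3

3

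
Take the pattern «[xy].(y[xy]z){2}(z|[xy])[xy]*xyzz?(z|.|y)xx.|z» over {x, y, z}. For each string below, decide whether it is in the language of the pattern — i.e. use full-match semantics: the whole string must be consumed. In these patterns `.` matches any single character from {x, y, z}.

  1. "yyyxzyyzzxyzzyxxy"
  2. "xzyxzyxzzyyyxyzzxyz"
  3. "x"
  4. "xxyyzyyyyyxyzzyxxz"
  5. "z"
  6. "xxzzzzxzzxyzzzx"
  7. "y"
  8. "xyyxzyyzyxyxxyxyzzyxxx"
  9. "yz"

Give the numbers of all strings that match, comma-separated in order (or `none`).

1 → match
2 → no match
3 → no match
4 → no match
5 → match
6 → no match
7 → no match
8 → match
9 → no match

1, 5, 8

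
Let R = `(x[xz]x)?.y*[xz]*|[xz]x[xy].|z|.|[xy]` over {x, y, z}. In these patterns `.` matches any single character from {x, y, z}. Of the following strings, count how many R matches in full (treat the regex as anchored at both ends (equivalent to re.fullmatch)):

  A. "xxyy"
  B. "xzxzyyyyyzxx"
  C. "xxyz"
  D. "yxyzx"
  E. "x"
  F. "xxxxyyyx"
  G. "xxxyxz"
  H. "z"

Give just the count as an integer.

7

A → match
B → match
C → match
D → no match
E → match
F → match
G → match
H → match
Total matched: 7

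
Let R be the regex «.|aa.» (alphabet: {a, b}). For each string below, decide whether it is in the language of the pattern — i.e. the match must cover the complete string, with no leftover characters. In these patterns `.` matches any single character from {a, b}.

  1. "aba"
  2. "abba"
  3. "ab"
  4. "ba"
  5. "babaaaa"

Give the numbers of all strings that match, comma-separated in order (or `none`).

1 → no match
2 → no match
3 → no match
4 → no match
5 → no match

none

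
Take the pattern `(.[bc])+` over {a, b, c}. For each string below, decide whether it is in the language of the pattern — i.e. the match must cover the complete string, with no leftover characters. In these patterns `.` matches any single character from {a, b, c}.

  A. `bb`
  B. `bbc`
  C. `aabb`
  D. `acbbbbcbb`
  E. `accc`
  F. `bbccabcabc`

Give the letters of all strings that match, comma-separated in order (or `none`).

A, E

A. `bb` → match
B. `bbc` → no match
C. `aabb` → no match
D. `acbbbbcbb` → no match
E. `accc` → match
F. `bbccabcabc` → no match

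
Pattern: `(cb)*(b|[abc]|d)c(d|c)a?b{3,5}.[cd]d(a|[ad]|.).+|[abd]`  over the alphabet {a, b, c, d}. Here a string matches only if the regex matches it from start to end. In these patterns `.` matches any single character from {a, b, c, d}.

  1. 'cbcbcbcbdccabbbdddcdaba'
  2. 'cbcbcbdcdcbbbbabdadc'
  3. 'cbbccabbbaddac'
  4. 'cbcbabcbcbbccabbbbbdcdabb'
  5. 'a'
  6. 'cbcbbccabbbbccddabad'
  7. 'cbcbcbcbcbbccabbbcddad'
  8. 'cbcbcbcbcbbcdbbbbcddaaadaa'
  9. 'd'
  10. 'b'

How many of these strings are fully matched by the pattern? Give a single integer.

8

1 → match
2 → no match
3 → match
4 → no match
5. 'a' → match
6 → match
7 → match
8 → match
9. 'd' → match
10. 'b' → match
Total matched: 8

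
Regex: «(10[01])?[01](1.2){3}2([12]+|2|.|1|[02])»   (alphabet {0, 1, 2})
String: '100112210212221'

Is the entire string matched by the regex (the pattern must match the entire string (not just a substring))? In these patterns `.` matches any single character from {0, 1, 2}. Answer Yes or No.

Yes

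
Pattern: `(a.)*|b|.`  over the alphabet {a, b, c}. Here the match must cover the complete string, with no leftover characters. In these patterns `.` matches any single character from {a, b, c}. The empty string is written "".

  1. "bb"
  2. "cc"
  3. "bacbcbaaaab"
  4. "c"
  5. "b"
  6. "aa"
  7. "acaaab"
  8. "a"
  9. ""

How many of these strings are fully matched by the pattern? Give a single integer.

6

1 → no match
2 → no match
3 → no match
4 → match
5 → match
6 → match
7 → match
8 → match
9 → match
Total matched: 6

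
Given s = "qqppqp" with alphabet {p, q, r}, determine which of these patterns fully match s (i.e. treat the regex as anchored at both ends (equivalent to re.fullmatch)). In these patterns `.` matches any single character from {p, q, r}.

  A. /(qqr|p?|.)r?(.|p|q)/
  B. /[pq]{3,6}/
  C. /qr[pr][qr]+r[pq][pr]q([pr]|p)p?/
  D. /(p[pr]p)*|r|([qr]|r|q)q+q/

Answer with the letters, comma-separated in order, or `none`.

A → no match
B → match
C → no match — must start with "qr"
D → no match

B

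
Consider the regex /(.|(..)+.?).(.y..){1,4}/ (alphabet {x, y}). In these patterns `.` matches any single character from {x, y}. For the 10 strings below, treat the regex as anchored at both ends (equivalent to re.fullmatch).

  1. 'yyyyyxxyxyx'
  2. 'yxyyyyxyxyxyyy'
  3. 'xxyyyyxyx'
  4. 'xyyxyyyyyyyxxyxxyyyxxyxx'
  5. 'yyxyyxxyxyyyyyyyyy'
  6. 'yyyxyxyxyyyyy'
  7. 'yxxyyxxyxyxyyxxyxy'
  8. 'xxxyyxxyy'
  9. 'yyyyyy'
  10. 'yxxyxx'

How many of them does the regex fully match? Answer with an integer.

7

1. 'yyyyyxxyxyx' → no match
2 → match
3. 'xxyyyyxyx' → no match
4 → match
5 → match
6 → match
7 → match
8. 'xxxyyxxyy' → no match
9. 'yyyyyy' → match
10. 'yxxyxx' → match
Total matched: 7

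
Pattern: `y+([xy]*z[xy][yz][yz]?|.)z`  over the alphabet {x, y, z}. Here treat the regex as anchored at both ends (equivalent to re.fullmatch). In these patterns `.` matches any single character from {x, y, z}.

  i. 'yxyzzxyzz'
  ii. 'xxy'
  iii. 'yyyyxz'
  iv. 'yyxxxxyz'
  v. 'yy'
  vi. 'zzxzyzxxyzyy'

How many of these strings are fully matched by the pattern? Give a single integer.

1

i. 'yxyzzxyzz' → no match
ii. 'xxy' → no match — must start with 'y'
iii. 'yyyyxz' → match
iv. 'yyxxxxyz' → no match
v. 'yy' → no match — must end with 'z'
vi. 'zzxzyzxxyzyy' → no match — must start with 'y'
Total matched: 1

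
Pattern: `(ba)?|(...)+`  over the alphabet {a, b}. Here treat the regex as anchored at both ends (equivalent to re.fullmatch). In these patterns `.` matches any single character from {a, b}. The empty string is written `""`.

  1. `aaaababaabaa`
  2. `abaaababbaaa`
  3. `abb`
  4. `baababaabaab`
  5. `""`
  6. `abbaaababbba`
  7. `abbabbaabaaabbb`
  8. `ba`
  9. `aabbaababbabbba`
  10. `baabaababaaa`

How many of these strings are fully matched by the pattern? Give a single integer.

10

1 → match
2 → match
3 → match
4 → match
5 → match
6 → match
7 → match
8 → match
9 → match
10 → match
Total matched: 10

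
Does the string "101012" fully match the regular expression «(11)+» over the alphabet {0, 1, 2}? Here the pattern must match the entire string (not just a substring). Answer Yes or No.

Every match must start with "11", but "101012" does not.

No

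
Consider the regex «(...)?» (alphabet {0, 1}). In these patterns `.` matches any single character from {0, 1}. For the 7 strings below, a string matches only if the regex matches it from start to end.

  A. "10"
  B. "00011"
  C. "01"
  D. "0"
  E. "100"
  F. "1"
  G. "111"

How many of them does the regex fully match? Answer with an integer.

A → no match
B → no match
C → no match
D → no match
E → match
F → no match
G → match
Total matched: 2

2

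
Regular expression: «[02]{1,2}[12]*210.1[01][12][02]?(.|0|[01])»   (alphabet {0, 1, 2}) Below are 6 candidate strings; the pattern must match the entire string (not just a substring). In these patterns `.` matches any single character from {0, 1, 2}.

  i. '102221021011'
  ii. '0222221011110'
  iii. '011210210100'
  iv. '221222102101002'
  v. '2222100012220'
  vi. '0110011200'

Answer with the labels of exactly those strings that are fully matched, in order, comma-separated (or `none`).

i → no match
ii → match
iii → match
iv → no match
v → no match
vi → no match

ii, iii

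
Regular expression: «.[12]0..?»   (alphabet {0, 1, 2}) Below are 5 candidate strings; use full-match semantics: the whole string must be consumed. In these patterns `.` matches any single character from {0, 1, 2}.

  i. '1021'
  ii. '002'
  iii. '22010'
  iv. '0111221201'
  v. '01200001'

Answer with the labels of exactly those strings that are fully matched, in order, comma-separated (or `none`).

iii

i → no match
ii → no match
iii → match
iv → no match
v → no match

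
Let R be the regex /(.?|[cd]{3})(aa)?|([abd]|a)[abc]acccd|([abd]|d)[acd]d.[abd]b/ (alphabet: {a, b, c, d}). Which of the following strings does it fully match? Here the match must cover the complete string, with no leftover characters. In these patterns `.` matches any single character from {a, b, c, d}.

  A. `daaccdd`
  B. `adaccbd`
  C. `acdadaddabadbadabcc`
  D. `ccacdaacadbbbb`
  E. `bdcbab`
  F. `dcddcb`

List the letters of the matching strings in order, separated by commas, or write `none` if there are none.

A → no match
B → no match
C → no match
D → no match
E → no match
F → no match

none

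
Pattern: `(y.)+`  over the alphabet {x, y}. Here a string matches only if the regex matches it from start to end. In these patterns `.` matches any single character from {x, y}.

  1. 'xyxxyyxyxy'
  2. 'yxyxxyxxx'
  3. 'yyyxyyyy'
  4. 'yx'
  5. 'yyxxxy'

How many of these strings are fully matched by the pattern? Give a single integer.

2

1 → no match — must start with 'y'
2 → no match
3 → match
4 → match
5 → no match
Total matched: 2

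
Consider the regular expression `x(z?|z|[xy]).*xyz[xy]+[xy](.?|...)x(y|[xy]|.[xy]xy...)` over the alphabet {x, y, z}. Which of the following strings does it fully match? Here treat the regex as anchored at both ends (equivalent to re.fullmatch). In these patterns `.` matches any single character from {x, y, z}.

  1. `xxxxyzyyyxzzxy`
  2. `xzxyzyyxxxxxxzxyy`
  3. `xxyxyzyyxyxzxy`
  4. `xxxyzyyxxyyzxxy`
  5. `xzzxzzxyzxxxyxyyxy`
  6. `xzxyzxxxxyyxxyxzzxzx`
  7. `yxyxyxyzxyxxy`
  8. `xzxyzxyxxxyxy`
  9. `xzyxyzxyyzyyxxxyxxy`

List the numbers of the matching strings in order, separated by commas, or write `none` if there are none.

1 → match
2 → no match
3 → match
4 → match
5 → match
6 → no match
7 → no match — must start with `x`
8 → match
9 → no match

1, 3, 4, 5, 8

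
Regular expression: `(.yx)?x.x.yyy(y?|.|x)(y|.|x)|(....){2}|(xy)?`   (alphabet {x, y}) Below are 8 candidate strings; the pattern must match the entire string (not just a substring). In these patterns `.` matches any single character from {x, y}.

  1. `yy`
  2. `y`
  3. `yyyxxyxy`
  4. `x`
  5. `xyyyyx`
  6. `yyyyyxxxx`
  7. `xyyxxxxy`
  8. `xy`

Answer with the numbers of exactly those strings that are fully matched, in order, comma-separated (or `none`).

1 → no match
2 → no match
3 → match
4 → no match
5 → no match
6 → no match
7 → match
8 → match

3, 7, 8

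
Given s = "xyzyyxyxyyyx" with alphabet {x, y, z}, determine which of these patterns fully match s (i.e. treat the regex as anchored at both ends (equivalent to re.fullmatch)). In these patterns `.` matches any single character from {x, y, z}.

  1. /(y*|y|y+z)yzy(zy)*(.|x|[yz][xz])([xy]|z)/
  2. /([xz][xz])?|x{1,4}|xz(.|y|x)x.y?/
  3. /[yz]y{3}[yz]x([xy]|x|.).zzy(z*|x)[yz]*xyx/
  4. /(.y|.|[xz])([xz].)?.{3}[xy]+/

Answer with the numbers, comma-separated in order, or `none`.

1 → no match
2 → no match
3 → no match — must end with "xyx"
4 → match

4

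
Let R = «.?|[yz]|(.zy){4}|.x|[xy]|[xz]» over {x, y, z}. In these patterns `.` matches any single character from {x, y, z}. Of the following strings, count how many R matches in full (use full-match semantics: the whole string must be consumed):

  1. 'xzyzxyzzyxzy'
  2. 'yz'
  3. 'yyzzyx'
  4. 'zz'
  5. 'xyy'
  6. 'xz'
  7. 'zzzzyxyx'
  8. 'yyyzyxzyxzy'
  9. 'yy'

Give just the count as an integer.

1 → no match
2 → no match
3 → no match
4 → no match
5 → no match
6 → no match
7 → no match
8 → no match
9 → no match
Total matched: 0

0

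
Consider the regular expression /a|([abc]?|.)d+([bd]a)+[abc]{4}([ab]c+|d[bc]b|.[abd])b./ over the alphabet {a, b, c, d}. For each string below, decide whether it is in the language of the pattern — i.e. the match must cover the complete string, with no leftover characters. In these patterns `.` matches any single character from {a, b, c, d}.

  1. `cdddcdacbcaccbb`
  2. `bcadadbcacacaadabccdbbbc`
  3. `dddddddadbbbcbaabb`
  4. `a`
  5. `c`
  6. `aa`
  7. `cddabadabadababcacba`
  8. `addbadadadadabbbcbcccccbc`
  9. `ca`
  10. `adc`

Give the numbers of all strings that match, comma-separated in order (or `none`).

1 → no match
2 → no match
3 → no match
4. `a` → match
5. `c` → no match
6. `aa` → no match
7 → match
8 → match
9. `ca` → no match
10. `adc` → no match

4, 7, 8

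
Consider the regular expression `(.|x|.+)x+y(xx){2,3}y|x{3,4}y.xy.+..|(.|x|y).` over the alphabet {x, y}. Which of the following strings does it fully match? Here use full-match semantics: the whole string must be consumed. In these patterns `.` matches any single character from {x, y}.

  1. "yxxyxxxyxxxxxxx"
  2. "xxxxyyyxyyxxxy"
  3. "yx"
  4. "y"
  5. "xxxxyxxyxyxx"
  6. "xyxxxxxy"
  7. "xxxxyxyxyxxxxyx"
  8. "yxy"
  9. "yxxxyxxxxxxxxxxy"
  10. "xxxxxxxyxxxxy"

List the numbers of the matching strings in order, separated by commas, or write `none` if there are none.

1 → no match
2 → no match
3 → match
4 → no match
5 → match
6 → no match
7 → no match
8 → no match
9 → no match
10 → match

3, 5, 10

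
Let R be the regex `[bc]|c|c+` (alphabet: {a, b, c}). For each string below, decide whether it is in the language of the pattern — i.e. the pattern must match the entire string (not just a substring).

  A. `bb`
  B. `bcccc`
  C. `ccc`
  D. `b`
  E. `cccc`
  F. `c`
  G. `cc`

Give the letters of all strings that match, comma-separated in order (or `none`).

A. `bb` → no match
B. `bcccc` → no match
C. `ccc` → match
D. `b` → match
E. `cccc` → match
F. `c` → match
G. `cc` → match

C, D, E, F, G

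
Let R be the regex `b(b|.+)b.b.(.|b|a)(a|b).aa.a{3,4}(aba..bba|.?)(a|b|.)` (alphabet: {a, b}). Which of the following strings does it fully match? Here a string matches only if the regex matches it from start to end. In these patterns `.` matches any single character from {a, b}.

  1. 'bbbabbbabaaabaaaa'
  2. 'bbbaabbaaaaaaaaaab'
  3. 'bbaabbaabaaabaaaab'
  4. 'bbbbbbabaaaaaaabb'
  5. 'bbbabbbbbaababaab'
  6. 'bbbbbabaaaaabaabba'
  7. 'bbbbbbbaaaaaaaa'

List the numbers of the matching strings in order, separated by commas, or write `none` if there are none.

1 → no match
2 → no match
3 → no match
4 → match
5 → no match
6 → no match
7 → no match

4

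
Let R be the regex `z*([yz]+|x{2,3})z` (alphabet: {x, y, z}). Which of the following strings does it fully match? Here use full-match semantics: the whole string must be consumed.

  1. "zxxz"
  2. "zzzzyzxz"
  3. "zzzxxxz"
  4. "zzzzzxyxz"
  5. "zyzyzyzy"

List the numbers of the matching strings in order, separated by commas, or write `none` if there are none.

1 → match
2 → no match
3 → match
4 → no match
5 → no match — must end with "z"

1, 3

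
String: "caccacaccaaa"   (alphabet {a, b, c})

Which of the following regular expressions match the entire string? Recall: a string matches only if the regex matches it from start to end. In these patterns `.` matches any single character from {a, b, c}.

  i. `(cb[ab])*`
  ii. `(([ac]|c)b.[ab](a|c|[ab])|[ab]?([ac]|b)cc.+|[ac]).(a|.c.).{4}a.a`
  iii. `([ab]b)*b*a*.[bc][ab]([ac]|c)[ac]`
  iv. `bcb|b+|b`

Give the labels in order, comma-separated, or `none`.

i → no match
ii → match
iii → no match
iv → no match

ii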